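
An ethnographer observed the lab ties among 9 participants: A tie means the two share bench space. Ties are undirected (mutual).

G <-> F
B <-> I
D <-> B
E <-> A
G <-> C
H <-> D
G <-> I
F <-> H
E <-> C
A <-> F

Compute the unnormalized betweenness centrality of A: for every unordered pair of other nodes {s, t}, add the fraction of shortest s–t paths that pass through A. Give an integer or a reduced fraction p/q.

3

Pairs whose geodesics pass through A — E–F: 1; E–H: 1; E–D: 1.
All other pairs contribute 0.
Summing the contributions gives betweenness(A) = 3.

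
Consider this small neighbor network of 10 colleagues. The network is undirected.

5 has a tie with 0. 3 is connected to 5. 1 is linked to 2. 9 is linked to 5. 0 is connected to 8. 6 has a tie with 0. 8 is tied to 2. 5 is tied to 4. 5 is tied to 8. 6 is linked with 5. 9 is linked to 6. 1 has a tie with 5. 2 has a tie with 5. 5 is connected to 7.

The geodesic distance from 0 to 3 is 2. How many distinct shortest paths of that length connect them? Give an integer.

1

The shortest distance is 2, and the only length-2 path is 0–5–3. So there is exactly 1 shortest path.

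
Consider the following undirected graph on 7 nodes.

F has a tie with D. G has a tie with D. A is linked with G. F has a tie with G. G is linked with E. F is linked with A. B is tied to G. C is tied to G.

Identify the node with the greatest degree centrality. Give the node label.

G

Degrees — A:2, B:1, C:1, D:2, E:1, F:3, G:6.
The maximum is 6, attained only by G.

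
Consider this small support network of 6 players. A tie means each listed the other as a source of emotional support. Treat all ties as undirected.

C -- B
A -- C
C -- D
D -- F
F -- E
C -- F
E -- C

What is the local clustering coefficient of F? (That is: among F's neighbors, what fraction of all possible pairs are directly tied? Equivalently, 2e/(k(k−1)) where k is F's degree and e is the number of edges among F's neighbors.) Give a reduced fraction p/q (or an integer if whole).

F's neighbors: C, D, and E (k = 3).
Possible neighbor pairs: C(3,2) = 3. Edges among them: C–D, C–E → e = 2.
Clustering(F) = 2/3.

2/3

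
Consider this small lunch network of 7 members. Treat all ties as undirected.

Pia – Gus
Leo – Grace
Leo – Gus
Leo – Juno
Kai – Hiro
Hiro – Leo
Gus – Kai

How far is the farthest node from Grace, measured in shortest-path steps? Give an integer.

Distances from Grace: Gus:2, Hiro:2, Juno:2, Kai:3, Leo:1, Pia:3.
The largest is 3 (to Kai and Pia), so the eccentricity of Grace is 3.

3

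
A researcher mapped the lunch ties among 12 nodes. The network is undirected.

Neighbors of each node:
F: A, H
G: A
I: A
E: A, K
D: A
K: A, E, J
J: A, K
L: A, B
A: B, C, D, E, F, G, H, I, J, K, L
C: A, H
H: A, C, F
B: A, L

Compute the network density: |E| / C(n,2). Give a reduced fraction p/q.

8/33

There are 16 edges and 12 nodes, so the maximum possible is C(12,2) = 66.
Density = 16/66 = 8/33.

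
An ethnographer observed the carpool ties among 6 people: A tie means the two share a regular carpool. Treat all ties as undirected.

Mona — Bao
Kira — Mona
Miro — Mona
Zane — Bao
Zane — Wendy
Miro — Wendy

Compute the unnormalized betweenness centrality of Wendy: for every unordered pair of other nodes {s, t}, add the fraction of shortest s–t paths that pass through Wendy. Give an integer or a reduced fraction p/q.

1

Pairs whose geodesics pass through Wendy — Miro–Zane: 1.
All other pairs contribute 0.
Summing the contributions gives betweenness(Wendy) = 1.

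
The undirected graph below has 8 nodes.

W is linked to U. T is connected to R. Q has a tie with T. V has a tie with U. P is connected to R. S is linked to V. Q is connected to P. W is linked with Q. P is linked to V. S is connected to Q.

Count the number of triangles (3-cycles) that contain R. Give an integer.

R's neighbors are P and T, but none of them are tied to each other, so no triangle contains R.

0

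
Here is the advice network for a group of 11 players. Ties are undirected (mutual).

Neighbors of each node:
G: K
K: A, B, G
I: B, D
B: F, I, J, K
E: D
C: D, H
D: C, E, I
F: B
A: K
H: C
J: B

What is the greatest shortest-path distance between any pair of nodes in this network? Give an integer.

Eccentricity of each node (its greatest distance to any other): A:6, B:4, C:5, D:4, E:5, F:5, G:6, H:6, I:3, J:5, K:5.
The maximum eccentricity is 6, realized for instance by the pair A–H via A – K – B – I – D – C – H. So the diameter is 6.

6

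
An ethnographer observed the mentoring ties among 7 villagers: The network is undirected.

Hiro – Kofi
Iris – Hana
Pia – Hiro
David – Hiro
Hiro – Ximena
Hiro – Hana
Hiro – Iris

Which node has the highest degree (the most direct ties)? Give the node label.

Hiro

Degrees — David:1, Hana:2, Hiro:6, Iris:2, Kofi:1, Pia:1, Ximena:1.
The maximum is 6, attained only by Hiro.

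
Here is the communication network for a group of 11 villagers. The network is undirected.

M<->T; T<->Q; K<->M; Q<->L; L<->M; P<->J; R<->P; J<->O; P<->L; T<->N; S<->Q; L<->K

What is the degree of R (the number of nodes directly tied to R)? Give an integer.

R is directly tied to P. That is 1 neighbor, so the degree of R is 1.

1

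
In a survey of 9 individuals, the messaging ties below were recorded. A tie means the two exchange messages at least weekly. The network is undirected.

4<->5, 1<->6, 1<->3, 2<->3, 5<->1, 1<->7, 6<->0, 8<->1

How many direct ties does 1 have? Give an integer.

1 is directly tied to 3, 5, 6, 7, and 8. That is 5 neighbors, so the degree of 1 is 5.

5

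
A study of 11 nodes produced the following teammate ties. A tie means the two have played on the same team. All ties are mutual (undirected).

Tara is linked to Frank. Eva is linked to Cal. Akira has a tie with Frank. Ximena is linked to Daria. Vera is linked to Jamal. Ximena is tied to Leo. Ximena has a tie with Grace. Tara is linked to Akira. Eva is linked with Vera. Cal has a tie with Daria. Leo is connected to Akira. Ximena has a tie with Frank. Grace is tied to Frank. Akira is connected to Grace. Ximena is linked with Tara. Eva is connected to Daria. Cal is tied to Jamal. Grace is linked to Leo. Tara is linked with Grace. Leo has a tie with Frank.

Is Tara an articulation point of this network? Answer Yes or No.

Even without Tara, every remaining node can still reach every other (the residual graph is connected), so Tara is not a cut vertex.

No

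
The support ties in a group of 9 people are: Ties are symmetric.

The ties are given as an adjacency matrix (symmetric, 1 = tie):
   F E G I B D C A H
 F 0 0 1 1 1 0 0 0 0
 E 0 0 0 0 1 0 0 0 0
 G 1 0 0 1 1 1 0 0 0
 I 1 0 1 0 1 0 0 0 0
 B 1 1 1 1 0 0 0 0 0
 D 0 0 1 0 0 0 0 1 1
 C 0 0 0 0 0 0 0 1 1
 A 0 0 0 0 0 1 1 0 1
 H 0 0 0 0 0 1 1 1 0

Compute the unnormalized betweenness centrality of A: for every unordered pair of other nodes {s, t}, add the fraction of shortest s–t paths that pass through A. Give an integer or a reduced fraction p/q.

3

Pairs whose geodesics pass through A — F–C: 1/2; E–C: 1/2; G–C: 1/2; I–C: 1/2; B–C: 1/2; D–C: 1/2.
All other pairs contribute 0.
Summing the contributions gives betweenness(A) = 3.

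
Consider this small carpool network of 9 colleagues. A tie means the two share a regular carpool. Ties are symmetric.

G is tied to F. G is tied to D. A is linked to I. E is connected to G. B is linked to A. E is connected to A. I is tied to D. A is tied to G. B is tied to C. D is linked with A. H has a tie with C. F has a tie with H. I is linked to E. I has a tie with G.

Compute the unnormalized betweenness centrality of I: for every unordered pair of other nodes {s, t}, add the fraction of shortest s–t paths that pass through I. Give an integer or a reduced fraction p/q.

Pairs whose geodesics pass through I — E–D: 1/3.
All other pairs contribute 0.
Summing the contributions gives betweenness(I) = 1/3.

1/3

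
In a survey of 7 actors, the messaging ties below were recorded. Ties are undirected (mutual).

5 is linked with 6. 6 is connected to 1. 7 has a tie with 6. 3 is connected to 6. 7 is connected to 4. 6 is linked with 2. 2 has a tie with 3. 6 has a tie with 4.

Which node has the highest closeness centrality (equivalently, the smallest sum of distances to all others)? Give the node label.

Farness (sum of distances to all others) for each node — 1:11, 2:10, 3:10, 4:10, 5:11, 6:6, 7:10.
The smallest farness is 6, for 6, so 6 has the highest closeness.

6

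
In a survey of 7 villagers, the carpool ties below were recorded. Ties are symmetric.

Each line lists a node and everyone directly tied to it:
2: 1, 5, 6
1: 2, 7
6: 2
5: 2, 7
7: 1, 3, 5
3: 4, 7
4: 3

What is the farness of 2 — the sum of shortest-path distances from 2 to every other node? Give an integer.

12

Distances from 2: 1:1, 3:3, 4:4, 5:1, 6:1, 7:2.
Sum = 1 + 3 + 4 + 1 + 1 + 2 = 12.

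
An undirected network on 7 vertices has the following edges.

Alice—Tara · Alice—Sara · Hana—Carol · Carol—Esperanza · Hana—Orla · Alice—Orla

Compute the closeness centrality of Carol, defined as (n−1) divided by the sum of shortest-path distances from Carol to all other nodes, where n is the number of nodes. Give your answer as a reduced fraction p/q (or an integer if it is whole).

2/5

Distances from Carol: Alice:3, Esperanza:1, Hana:1, Orla:2, Sara:4, Tara:4. Sum = 15.
n = 7, so closeness = 6/15 = 2/5.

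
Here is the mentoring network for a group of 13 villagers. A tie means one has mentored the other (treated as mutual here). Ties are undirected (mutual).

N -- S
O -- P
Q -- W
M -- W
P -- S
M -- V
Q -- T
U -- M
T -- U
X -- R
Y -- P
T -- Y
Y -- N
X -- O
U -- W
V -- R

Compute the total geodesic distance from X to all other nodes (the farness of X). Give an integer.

36

Distances from X: M:3, N:4, O:1, P:2, Q:5, R:1, S:3, T:4, U:4, V:2, W:4, Y:3.
Sum = 3 + 4 + 1 + 2 + 5 + 1 + 3 + 4 + 4 + 2 + 4 + 3 = 36.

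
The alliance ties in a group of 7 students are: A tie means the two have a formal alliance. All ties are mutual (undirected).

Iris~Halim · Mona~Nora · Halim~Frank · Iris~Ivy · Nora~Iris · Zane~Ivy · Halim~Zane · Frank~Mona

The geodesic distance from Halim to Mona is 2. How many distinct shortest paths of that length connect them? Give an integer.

1

The shortest distance is 2, and the only length-2 path is Halim–Frank–Mona. So there is exactly 1 shortest path.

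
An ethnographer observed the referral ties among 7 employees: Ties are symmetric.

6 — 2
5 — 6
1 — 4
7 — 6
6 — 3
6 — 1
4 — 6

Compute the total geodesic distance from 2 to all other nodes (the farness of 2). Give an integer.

11

Distances from 2: 1:2, 3:2, 4:2, 5:2, 6:1, 7:2.
Sum = 2 + 2 + 2 + 2 + 1 + 2 = 11.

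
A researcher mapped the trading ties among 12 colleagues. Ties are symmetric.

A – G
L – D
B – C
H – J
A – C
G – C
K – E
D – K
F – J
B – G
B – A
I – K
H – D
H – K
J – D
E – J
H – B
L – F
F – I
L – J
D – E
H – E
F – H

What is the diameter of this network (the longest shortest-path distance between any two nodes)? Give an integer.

4

Eccentricity of each node (its greatest distance to any other): A:4, B:3, C:4, D:3, E:3, F:3, G:4, H:2, I:4, J:3, K:3, L:4.
The maximum eccentricity is 4, realized for instance by the pair A–I via A – B – H – K – I. So the diameter is 4.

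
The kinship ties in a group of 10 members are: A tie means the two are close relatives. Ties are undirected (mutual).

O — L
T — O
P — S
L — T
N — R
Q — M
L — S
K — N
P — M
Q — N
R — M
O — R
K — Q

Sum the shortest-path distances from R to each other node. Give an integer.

Distances from R: K:2, L:2, M:1, N:1, O:1, P:2, Q:2, S:3, T:2.
Sum = 2 + 2 + 1 + 1 + 1 + 2 + 2 + 3 + 2 = 16.

16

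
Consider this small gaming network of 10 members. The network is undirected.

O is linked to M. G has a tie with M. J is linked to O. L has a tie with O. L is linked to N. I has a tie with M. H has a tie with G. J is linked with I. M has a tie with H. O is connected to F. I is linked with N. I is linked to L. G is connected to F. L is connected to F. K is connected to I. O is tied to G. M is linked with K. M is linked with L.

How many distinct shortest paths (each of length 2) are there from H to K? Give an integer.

The shortest distance is 2, and the only length-2 path is H–M–K. So there is exactly 1 shortest path.

1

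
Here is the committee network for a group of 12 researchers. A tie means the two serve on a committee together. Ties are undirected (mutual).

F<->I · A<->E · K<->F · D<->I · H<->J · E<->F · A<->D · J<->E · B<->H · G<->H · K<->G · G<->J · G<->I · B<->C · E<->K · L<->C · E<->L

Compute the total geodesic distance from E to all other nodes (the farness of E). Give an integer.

18

Distances from E: A:1, B:3, C:2, D:2, F:1, G:2, H:2, I:2, J:1, K:1, L:1.
Sum = 1 + 3 + 2 + 2 + 1 + 2 + 2 + 2 + 1 + 1 + 1 = 18.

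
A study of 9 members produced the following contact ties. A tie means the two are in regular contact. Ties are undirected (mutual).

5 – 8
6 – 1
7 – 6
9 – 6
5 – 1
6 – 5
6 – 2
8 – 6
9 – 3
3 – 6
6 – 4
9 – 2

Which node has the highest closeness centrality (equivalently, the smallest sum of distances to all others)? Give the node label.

6

Farness (sum of distances to all others) for each node — 1:14, 2:14, 3:14, 4:15, 5:13, 6:8, 7:15, 8:14, 9:13.
The smallest farness is 8, for 6, so 6 has the highest closeness.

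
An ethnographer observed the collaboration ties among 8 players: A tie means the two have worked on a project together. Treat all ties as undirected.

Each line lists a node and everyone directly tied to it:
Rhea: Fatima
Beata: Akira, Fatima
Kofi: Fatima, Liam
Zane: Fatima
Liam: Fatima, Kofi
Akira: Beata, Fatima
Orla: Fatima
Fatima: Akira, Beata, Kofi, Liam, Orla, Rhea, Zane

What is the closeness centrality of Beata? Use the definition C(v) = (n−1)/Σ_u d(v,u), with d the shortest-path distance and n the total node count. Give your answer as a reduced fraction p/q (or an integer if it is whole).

7/12

Distances from Beata: Akira:1, Fatima:1, Kofi:2, Liam:2, Orla:2, Rhea:2, Zane:2. Sum = 12.
n = 8, so closeness = 7/12.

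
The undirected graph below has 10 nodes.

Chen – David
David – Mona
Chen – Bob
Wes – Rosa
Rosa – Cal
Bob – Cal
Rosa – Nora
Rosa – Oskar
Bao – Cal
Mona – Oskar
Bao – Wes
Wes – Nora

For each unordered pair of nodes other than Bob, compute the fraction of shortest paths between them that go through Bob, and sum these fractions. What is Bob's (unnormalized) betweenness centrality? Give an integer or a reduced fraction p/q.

Pairs whose geodesics pass through Bob — Chen–Rosa: 1; Chen–Nora: 1; Chen–Wes: 2/2; Chen–Bao: 1; Chen–Cal: 1; David–Bao: 1; David–Cal: 1.
All other pairs contribute 0.
Summing the contributions gives betweenness(Bob) = 7.

7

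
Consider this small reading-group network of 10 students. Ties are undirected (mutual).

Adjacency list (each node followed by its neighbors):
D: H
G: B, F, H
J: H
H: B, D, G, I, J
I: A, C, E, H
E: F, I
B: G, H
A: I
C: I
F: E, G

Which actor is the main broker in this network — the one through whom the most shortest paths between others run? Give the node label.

H

Unnormalized betweenness of each node: A:0, B:0, C:0, D:0, E:3, F:3/2, G:9/2, H:43/2, I:37/2, J:0.
H has the largest value, 43/2, making it the main broker — the node through which the most shortest paths run.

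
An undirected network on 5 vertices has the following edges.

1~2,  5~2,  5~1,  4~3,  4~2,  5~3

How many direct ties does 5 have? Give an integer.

5 is directly tied to 1, 2, and 3. That is 3 neighbors, so the degree of 5 is 3.

3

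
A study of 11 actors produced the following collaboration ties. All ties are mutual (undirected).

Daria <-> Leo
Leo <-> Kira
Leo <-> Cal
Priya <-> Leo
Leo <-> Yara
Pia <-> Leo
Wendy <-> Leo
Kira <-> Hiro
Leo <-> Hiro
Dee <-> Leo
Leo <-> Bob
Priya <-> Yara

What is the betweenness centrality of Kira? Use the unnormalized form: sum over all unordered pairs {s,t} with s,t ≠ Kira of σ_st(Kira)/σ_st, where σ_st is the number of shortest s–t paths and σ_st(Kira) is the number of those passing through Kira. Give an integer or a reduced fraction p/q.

No shortest path between any pair of other nodes passes through Kira.
Summing the contributions gives betweenness(Kira) = 0.

0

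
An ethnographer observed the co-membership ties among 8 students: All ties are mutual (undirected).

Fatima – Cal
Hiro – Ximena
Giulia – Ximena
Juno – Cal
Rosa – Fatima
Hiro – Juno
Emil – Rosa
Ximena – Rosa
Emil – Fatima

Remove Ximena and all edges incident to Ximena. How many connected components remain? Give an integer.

2

Without Ximena, the remaining ties split the others into: {Giulia}; {Cal, Emil, Fatima, Hiro, Juno, Rosa}.
That's 2 separate components.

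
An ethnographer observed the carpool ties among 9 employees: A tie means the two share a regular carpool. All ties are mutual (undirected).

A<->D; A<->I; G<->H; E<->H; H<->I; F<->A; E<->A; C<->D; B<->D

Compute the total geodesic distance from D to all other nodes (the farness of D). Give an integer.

16

Distances from D: A:1, B:1, C:1, E:2, F:2, G:4, H:3, I:2.
Sum = 1 + 1 + 1 + 2 + 2 + 4 + 3 + 2 = 16.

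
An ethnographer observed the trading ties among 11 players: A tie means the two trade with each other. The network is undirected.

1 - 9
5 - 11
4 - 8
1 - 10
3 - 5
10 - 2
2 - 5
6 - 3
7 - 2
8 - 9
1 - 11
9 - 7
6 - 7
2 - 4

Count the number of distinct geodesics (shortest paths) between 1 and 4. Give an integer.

The shortest distance is 3. The length-3 paths are: 1–9–8–4; 1–10–2–4.
That gives 2 distinct shortest paths.

2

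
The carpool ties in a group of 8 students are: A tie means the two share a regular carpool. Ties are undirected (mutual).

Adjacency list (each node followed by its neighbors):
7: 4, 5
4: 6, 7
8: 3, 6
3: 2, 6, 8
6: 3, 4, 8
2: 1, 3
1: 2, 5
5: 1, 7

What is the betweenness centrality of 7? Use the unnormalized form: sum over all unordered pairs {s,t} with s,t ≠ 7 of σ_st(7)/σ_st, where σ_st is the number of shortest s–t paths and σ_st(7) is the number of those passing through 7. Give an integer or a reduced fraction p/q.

Pairs whose geodesics pass through 7 — 6–5: 1; 8–5: 1/2; 1–4: 1; 5–4: 1.
All other pairs contribute 0.
Summing the contributions gives betweenness(7) = 7/2.

7/2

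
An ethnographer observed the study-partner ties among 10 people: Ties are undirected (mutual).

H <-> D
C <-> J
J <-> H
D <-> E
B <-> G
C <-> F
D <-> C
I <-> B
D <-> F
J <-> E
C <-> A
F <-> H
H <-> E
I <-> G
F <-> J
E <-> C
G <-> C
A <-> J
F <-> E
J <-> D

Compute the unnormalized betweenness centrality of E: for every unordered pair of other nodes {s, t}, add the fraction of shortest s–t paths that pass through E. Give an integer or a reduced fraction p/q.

Pairs whose geodesics pass through E — H–C: 1/4; H–I: 1/4; H–B: 1/4; H–G: 1/4.
All other pairs contribute 0.
Summing the contributions gives betweenness(E) = 1.

1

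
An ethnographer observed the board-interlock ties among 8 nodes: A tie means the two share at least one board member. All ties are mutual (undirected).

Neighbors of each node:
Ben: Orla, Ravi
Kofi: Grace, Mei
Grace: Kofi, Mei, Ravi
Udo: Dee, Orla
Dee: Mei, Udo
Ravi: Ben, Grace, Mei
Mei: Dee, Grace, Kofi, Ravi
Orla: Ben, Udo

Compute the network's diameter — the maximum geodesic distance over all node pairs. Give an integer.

Eccentricity of each node (its greatest distance to any other): Ben:3, Dee:3, Grace:3, Kofi:4, Mei:3, Orla:4, Ravi:3, Udo:3.
The maximum eccentricity is 4, realized for instance by the pair Orla–Kofi via Orla – Udo – Dee – Mei – Kofi. So the diameter is 4.

4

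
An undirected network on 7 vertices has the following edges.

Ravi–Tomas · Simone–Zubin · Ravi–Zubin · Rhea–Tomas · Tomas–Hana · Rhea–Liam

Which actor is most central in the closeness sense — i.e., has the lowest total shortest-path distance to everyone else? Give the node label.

Tomas

Farness (sum of distances to all others) for each node — Hana:15, Liam:18, Ravi:11, Rhea:13, Simone:19, Tomas:10, Zubin:14.
The smallest farness is 10, for Tomas, so Tomas has the highest closeness.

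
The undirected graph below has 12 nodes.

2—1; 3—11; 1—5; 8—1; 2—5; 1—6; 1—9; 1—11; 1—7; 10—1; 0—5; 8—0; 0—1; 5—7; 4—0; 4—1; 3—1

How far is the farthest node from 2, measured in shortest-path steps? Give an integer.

Distances from 2: 0:2, 1:1, 3:2, 4:2, 5:1, 6:2, 7:2, 8:2, 9:2, 10:2, 11:2.
The largest is 2 (to 0, 10, 4, 7, 6, 3, 9, 8, and 11), so the eccentricity of 2 is 2.

2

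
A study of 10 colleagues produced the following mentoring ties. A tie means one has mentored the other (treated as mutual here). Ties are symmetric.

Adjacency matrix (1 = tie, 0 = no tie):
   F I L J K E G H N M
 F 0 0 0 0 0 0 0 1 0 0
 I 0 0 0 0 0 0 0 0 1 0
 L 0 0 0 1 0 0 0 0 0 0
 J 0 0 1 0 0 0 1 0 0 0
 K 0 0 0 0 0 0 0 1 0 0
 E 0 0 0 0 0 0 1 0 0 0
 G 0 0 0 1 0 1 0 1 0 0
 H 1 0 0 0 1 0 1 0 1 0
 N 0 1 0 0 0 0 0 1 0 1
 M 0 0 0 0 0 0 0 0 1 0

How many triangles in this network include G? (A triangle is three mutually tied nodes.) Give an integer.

G's neighbors are E, H, and J, but none of them are tied to each other, so no triangle contains G.

0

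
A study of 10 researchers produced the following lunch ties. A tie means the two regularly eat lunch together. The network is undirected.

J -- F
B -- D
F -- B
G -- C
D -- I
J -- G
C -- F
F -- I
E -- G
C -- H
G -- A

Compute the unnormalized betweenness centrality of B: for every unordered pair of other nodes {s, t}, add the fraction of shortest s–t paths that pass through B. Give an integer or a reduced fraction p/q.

Pairs whose geodesics pass through B — A–D: 2/4; E–D: 2/4; F–D: 1/2; D–C: 1/2; D–H: 1/2; D–G: 2/4; D–J: 1/2.
All other pairs contribute 0.
Summing the contributions gives betweenness(B) = 7/2.

7/2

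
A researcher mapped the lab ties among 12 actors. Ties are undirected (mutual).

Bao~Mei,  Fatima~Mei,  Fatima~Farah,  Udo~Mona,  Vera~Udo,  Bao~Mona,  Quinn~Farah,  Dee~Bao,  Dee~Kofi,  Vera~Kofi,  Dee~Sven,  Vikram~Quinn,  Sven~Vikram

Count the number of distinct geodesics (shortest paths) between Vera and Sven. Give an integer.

The shortest distance is 3, and the only length-3 path is Vera–Kofi–Dee–Sven. So there is exactly 1 shortest path.

1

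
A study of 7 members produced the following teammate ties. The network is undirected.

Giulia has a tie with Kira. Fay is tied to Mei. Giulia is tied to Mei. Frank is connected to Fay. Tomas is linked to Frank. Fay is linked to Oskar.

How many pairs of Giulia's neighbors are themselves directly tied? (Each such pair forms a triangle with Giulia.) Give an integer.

Giulia's neighbors are Kira and Mei, but none of them are tied to each other, so no triangle contains Giulia.

0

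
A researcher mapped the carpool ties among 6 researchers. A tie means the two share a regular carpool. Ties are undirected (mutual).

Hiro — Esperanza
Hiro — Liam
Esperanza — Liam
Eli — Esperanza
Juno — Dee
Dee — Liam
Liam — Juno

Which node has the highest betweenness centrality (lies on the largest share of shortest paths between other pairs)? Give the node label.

Liam

Unnormalized betweenness of each node: Dee:0, Eli:0, Esperanza:4, Hiro:0, Juno:0, Liam:6.
Liam has the largest value, 6, making it the main broker — the node through which the most shortest paths run.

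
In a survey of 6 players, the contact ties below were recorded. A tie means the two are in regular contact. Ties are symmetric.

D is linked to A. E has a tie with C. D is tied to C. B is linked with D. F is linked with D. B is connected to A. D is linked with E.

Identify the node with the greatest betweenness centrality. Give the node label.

Unnormalized betweenness of each node: A:0, B:0, C:0, D:8, E:0, F:0.
D has the largest value, 8, making it the main broker — the node through which the most shortest paths run.

D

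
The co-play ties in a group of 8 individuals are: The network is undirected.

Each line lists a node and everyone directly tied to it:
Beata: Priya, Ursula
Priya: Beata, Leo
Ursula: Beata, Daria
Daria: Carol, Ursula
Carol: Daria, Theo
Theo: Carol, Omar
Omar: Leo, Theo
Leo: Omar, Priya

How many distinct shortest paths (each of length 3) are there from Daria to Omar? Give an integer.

The shortest distance is 3, and the only length-3 path is Daria–Carol–Theo–Omar. So there is exactly 1 shortest path.

1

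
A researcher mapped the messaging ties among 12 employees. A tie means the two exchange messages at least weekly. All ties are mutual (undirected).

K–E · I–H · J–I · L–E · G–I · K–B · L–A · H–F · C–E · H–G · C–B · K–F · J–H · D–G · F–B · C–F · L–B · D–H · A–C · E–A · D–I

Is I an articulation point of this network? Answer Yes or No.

No

Even without I, every remaining node can still reach every other (the residual graph is connected), so I is not a cut vertex.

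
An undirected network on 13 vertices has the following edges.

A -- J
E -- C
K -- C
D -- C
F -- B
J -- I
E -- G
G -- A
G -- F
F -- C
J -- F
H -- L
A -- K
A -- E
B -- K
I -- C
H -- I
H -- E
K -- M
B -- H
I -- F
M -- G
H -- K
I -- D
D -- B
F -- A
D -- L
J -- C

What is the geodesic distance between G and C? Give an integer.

2

One shortest route is G – E – C, which uses 2 edges, and G and C are not directly tied, so nothing shorter exists. So d(G,C) = 2.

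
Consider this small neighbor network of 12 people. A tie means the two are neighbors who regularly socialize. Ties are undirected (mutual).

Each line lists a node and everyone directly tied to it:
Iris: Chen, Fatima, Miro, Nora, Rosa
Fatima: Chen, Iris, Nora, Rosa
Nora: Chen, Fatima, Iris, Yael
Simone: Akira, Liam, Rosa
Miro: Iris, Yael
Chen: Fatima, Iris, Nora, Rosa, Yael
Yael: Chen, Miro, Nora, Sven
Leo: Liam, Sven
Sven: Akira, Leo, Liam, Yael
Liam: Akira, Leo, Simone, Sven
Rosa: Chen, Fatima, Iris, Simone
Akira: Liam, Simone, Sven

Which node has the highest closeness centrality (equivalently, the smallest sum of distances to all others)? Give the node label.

Yael

Farness (sum of distances to all others) for each node — Akira:24, Chen:20, Fatima:23, Iris:22, Leo:28, Liam:23, Miro:24, Nora:22, Rosa:20, Simone:22, Sven:21, Yael:19.
The smallest farness is 19, for Yael, so Yael has the highest closeness.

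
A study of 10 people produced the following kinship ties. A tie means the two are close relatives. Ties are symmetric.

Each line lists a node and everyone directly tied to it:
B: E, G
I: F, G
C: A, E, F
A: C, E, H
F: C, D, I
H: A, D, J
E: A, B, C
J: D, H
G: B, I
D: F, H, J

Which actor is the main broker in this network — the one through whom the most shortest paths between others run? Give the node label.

Unnormalized betweenness of each node: A:41/6, B:7/2, C:29/6, D:6, E:43/6, F:67/6, G:7/3, H:16/3, I:29/6, J:0.
F has the largest value, 67/6, making it the main broker — the node through which the most shortest paths run.

F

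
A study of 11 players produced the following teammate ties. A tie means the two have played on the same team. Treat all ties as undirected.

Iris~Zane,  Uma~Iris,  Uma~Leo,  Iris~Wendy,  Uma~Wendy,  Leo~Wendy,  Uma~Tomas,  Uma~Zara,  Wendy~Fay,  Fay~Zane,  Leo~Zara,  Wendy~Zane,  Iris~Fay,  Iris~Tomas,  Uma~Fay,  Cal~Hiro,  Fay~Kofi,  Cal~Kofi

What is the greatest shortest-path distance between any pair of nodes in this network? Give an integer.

5

Eccentricity of each node (its greatest distance to any other): Cal:4, Fay:3, Hiro:5, Iris:4, Kofi:3, Leo:5, Tomas:5, Uma:4, Wendy:4, Zane:4, Zara:5.
The maximum eccentricity is 5, realized for instance by the pair Zara–Hiro via Zara – Uma – Fay – Kofi – Cal – Hiro. So the diameter is 5.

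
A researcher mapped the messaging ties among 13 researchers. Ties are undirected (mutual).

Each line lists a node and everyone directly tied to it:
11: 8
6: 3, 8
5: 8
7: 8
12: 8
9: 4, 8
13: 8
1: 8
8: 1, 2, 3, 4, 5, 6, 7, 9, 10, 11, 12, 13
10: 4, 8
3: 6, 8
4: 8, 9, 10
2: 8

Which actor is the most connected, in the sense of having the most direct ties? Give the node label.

Degrees — 1:1, 2:1, 3:2, 4:3, 5:1, 6:2, 7:1, 8:12, 9:2, 10:2, 11:1, 12:1, 13:1.
The maximum is 12, attained only by 8.

8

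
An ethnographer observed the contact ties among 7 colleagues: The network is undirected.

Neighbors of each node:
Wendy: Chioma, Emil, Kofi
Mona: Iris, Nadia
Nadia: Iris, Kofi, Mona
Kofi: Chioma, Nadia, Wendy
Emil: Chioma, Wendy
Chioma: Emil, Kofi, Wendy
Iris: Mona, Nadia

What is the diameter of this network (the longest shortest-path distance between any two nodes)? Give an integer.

4

Eccentricity of each node (its greatest distance to any other): Chioma:3, Emil:4, Iris:4, Kofi:2, Mona:4, Nadia:3, Wendy:3.
The maximum eccentricity is 4, realized for instance by the pair Mona–Emil via Mona – Nadia – Kofi – Chioma – Emil. So the diameter is 4.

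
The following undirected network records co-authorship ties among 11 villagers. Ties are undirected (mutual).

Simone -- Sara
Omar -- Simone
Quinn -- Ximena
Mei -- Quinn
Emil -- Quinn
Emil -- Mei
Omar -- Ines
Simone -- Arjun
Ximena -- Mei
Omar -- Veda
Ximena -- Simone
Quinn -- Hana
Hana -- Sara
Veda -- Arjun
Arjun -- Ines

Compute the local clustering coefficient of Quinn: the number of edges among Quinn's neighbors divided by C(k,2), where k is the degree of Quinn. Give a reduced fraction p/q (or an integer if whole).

1/3

Quinn's neighbors: Emil, Hana, Mei, and Ximena (k = 4).
Possible neighbor pairs: C(4,2) = 6. Edges among them: Emil–Mei, Mei–Ximena → e = 2.
Clustering(Quinn) = 2/6 = 1/3.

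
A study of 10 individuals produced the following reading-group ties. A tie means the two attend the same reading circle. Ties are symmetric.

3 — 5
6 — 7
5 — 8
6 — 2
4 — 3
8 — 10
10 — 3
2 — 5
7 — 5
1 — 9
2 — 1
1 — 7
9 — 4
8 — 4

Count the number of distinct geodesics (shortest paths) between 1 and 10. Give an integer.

6

The shortest distance is 4. The length-4 paths are: 1–2–5–3–10; 1–7–5–3–10; 1–9–4–3–10; 1–2–5–8–10; 1–7–5–8–10; 1–9–4–8–10.
That gives 6 distinct shortest paths.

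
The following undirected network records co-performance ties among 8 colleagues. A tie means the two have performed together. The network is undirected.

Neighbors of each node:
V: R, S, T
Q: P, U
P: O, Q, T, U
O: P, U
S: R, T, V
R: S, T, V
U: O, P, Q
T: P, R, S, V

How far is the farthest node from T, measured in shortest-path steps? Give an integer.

Distances from T: O:2, P:1, Q:2, R:1, S:1, U:2, V:1.
The largest is 2 (to U, O, and Q), so the eccentricity of T is 2.

2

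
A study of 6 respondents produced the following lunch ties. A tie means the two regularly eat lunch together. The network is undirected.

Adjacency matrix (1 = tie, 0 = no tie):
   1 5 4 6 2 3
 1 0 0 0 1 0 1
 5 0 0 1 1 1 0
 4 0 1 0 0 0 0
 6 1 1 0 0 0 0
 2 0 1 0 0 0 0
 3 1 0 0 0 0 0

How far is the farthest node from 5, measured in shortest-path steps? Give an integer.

3

Distances from 5: 1:2, 2:1, 3:3, 4:1, 6:1.
The largest is 3 (to 3), so the eccentricity of 5 is 3.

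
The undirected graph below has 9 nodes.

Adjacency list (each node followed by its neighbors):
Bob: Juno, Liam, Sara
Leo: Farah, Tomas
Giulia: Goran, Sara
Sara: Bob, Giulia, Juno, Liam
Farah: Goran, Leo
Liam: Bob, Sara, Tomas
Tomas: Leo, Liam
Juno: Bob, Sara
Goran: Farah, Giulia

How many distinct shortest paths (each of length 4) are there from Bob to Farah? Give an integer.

The shortest distance is 4. The length-4 paths are: Bob–Sara–Giulia–Goran–Farah; Bob–Liam–Tomas–Leo–Farah.
That gives 2 distinct shortest paths.

2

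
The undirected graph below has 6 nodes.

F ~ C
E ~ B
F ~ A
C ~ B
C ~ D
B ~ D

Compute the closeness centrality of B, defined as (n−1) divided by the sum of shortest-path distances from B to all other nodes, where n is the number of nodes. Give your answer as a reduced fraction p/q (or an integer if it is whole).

5/8

Distances from B: A:3, C:1, D:1, E:1, F:2. Sum = 8.
n = 6, so closeness = 5/8.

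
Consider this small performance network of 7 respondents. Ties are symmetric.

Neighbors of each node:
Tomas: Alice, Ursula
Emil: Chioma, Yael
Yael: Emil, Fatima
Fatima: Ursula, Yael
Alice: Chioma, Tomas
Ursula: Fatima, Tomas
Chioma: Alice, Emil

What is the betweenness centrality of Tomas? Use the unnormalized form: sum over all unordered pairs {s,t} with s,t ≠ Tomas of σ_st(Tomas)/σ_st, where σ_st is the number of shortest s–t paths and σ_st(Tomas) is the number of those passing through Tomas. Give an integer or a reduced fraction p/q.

Pairs whose geodesics pass through Tomas — Fatima–Alice: 1; Ursula–Alice: 1; Ursula–Chioma: 1.
All other pairs contribute 0.
Summing the contributions gives betweenness(Tomas) = 3.

3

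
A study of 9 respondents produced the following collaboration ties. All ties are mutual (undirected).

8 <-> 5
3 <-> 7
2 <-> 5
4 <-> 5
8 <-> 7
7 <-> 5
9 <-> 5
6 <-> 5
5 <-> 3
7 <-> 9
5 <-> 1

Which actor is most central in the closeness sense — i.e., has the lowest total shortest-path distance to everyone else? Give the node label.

Farness (sum of distances to all others) for each node — 1:15, 2:15, 3:14, 4:15, 5:8, 6:15, 7:12, 8:14, 9:14.
The smallest farness is 8, for 5, so 5 has the highest closeness.

5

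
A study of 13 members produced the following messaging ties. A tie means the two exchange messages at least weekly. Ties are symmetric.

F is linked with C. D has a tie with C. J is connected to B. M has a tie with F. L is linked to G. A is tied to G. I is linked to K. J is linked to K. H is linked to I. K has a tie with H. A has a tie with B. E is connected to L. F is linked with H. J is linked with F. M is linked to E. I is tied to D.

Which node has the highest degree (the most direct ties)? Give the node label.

Degrees — A:2, B:2, C:2, D:2, E:2, F:4, G:2, H:3, I:3, J:3, K:3, L:2, M:2.
The maximum is 4, attained only by F.

F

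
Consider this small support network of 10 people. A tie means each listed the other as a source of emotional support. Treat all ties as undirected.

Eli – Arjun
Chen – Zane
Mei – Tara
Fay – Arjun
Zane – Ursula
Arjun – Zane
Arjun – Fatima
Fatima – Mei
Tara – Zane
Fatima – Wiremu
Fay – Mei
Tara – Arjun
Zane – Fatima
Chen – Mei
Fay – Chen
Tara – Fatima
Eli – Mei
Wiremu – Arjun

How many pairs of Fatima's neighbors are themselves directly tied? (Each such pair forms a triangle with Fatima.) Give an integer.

5

Fatima's neighbors: Arjun, Mei, Tara, Wiremu, and Zane.
Neighbor pairs that are themselves tied: Fatima–Arjun–Tara; Fatima–Arjun–Wiremu; Fatima–Arjun–Zane; Fatima–Mei–Tara; Fatima–Tara–Zane. Each forms one triangle with Fatima, for 5 in total.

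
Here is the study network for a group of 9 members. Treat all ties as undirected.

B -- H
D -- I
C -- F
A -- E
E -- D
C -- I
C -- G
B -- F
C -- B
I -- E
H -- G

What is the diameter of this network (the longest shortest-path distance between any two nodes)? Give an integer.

Eccentricity of each node (its greatest distance to any other): A:5, B:4, C:3, D:4, E:4, F:4, G:4, H:5, I:3.
The maximum eccentricity is 5, realized for instance by the pair A–H via A – E – I – C – B – H. So the diameter is 5.

5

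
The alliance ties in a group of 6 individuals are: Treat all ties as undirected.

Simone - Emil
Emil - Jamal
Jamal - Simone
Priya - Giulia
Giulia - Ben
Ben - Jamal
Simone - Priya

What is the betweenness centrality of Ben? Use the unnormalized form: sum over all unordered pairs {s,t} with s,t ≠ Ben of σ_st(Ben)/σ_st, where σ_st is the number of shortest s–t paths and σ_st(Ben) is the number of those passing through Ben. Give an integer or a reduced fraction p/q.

3/2

Pairs whose geodesics pass through Ben — Emil–Giulia: 1/2; Jamal–Giulia: 1.
All other pairs contribute 0.
Summing the contributions gives betweenness(Ben) = 3/2.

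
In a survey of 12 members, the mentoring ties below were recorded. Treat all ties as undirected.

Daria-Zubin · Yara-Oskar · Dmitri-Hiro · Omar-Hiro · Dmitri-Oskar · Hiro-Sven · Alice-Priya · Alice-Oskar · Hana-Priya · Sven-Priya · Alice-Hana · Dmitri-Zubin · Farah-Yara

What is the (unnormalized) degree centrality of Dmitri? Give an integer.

3

Dmitri is directly tied to Hiro, Oskar, and Zubin. That is 3 neighbors, so the degree of Dmitri is 3.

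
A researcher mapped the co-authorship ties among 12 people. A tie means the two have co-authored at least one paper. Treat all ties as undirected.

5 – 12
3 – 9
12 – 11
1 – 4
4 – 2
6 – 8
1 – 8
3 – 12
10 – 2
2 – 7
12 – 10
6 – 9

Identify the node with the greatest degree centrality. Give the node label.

Degrees — 1:2, 2:3, 3:2, 4:2, 5:1, 6:2, 7:1, 8:2, 9:2, 10:2, 11:1, 12:4.
The maximum is 4, attained only by 12.

12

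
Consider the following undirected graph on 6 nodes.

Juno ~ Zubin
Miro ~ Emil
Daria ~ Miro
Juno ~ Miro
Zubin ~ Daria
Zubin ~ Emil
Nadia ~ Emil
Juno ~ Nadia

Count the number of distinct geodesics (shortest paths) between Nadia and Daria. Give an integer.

4

The shortest distance is 3. The length-3 paths are: Nadia–Juno–Miro–Daria; Nadia–Emil–Miro–Daria; Nadia–Juno–Zubin–Daria; Nadia–Emil–Zubin–Daria.
That gives 4 distinct shortest paths.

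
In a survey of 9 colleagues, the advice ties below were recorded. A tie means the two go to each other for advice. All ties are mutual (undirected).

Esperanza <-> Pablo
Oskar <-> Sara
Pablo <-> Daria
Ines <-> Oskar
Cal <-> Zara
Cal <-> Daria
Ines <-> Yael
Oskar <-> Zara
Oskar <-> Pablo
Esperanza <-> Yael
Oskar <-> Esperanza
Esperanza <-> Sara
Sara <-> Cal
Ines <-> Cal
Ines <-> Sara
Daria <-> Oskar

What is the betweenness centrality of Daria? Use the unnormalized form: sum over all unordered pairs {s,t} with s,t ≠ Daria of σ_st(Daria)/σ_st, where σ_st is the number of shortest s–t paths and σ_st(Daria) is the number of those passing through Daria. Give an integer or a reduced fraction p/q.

5/4

Pairs whose geodesics pass through Daria — Oskar–Cal: 1/4; Pablo–Cal: 1.
All other pairs contribute 0.
Summing the contributions gives betweenness(Daria) = 5/4.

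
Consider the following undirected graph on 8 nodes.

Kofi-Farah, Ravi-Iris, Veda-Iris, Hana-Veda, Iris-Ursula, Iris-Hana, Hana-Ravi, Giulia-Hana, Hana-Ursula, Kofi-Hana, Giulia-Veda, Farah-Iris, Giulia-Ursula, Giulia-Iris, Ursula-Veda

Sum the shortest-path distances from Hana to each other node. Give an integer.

Distances from Hana: Farah:2, Giulia:1, Iris:1, Kofi:1, Ravi:1, Ursula:1, Veda:1.
Sum = 2 + 1 + 1 + 1 + 1 + 1 + 1 = 8.

8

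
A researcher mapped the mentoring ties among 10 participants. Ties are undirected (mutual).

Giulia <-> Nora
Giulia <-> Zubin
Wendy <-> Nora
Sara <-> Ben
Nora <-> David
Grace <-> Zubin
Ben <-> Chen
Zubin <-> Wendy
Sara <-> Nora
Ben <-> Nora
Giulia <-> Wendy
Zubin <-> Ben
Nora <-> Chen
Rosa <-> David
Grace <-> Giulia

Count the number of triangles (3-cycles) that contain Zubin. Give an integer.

2

Zubin's neighbors: Ben, Giulia, Grace, and Wendy.
Neighbor pairs that are themselves tied: Zubin–Giulia–Grace; Zubin–Giulia–Wendy. Each forms one triangle with Zubin, for 2 in total.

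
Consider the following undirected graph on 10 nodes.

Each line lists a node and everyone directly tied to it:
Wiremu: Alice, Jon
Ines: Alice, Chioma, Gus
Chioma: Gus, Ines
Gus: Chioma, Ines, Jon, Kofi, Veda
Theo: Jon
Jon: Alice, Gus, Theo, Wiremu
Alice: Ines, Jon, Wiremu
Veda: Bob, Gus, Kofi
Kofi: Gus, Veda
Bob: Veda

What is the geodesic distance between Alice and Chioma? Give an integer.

One shortest route is Alice – Ines – Chioma, which uses 2 edges, and Alice and Chioma are not directly tied, so nothing shorter exists. So d(Alice,Chioma) = 2.

2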